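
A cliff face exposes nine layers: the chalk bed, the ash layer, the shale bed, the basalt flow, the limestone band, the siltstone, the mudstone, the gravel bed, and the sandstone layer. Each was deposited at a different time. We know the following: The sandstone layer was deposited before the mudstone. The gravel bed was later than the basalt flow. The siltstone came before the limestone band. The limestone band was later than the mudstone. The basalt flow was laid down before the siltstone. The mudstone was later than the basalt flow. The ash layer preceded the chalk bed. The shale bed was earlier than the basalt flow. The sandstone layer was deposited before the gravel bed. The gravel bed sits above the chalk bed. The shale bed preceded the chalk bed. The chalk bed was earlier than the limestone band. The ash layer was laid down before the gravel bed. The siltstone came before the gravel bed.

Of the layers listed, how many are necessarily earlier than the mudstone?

3

Directly stated before the mudstone: the basalt flow and the sandstone layer.
The shale bed reaches the mudstone via the shale bed → the basalt flow → the mudstone.
That's the basalt flow, the sandstone layer, and the shale bed — 3 in all.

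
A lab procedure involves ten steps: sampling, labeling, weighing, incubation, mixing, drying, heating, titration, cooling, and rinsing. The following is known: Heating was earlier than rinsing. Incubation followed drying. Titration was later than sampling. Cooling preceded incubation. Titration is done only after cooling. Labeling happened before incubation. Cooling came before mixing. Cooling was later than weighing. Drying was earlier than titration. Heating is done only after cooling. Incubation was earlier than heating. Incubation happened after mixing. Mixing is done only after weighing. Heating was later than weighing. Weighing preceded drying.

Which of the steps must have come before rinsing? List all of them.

Directly stated before rinsing: heating.
Cooling reaches rinsing via cooling → heating → rinsing.
Drying reaches rinsing via drying → incubation → heating → rinsing.
Incubation reaches rinsing via incubation → heating → rinsing.
Likewise labeling, mixing, and weighing each reach rinsing by chaining the stated constraints.
No chain forces sampling (or any of the others) ahead of rinsing.

cooling, drying, heating, incubation, labeling, mixing, weighing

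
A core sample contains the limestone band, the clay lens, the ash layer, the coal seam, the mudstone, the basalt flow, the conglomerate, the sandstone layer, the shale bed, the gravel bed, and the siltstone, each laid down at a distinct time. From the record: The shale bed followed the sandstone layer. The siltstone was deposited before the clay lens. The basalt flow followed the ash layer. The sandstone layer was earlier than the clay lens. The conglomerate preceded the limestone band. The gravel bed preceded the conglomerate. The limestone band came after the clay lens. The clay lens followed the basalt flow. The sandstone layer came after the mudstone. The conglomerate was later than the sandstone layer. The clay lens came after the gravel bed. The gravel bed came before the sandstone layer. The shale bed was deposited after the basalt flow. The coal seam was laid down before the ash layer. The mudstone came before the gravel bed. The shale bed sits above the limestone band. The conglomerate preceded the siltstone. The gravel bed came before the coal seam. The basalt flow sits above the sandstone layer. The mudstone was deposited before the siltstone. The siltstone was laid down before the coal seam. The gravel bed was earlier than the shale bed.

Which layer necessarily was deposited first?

the mudstone

The mudstone has a chain of constraints placing it before every other layer, so the mudstone must be first.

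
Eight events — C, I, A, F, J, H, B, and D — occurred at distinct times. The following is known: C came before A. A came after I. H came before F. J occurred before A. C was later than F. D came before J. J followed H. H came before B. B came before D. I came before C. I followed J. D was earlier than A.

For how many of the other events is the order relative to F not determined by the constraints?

Forced before F: H; forced after F: A and C.
That leaves B, D, I, and J with no forced order relative to F — 4.

4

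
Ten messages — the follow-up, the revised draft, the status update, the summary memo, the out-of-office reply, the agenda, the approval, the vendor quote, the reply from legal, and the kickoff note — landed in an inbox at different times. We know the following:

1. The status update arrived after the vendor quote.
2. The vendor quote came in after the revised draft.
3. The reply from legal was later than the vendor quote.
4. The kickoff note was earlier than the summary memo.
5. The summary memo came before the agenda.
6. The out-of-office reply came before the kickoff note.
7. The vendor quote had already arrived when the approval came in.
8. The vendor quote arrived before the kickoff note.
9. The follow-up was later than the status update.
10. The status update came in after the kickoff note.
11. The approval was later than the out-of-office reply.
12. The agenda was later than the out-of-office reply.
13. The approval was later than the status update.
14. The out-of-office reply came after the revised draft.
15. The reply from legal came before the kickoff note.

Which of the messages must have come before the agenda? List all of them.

Directly stated before the agenda: the out-of-office reply and the summary memo.
The kickoff note reaches the agenda via the kickoff note → the summary memo → the agenda.
The reply from legal reaches the agenda via the reply from legal → the kickoff note → the summary memo → the agenda.
The revised draft reaches the agenda via the revised draft → the out-of-office reply → the agenda.
Likewise the vendor quote reaches the agenda by chaining the stated constraints.

the kickoff note, the out-of-office reply, the reply from legal, the revised draft, the summary memo, the vendor quote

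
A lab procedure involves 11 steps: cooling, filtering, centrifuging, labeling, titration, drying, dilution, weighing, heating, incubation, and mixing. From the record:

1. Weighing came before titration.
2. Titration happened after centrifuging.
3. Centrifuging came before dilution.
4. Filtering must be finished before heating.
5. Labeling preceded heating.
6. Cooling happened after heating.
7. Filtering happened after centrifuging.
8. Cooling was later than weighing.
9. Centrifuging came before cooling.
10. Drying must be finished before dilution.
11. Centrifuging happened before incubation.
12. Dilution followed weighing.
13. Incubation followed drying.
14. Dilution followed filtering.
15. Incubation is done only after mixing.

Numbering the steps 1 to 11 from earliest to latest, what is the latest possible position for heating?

Heating must come before cooling — 1 step forced after it.
Everything else can be placed before heating in some valid order, so heating can sit as late as position 11 − 1 = 10.

10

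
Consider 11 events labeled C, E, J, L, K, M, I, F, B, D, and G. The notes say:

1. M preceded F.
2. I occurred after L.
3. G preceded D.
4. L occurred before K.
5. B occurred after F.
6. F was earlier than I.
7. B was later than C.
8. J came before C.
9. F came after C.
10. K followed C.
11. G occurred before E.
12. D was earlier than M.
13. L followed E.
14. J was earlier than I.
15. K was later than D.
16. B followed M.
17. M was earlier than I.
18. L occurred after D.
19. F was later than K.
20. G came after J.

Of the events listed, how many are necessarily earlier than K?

6

Directly stated before K: C, D, and L.
E reaches K via E → L → K.
G reaches K via G → D → K.
J reaches K via J → C → K.
No chain forces I (or any of the others) ahead of K.
That's C, D, E, G, J, and L — 6 in all.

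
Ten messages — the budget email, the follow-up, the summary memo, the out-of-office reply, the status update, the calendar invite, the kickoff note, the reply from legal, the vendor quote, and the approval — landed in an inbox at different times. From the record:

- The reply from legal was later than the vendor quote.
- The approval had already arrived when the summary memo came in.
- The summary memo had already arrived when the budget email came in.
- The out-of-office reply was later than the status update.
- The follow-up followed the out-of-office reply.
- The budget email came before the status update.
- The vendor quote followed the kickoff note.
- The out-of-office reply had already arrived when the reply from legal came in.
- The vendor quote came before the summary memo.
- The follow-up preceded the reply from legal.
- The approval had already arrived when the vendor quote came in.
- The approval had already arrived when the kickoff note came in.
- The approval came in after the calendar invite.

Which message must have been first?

The calendar invite has a chain of constraints placing it before every other message, so the calendar invite must be first.

the calendar invite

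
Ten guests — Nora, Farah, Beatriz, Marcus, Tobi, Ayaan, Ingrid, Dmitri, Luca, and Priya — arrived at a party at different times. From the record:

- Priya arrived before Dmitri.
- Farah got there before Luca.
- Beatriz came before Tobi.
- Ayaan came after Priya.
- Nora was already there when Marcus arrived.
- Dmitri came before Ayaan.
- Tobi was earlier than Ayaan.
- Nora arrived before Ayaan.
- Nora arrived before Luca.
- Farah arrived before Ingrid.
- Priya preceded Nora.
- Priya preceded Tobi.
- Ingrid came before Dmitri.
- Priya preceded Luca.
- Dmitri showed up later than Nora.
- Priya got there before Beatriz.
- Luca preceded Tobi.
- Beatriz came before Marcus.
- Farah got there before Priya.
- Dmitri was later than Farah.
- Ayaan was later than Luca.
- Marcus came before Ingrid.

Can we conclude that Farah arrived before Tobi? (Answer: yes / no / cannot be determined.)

Chain the constraints: Farah → Luca → Tobi. Each link is directly stated, so Farah comes before Tobi.

yes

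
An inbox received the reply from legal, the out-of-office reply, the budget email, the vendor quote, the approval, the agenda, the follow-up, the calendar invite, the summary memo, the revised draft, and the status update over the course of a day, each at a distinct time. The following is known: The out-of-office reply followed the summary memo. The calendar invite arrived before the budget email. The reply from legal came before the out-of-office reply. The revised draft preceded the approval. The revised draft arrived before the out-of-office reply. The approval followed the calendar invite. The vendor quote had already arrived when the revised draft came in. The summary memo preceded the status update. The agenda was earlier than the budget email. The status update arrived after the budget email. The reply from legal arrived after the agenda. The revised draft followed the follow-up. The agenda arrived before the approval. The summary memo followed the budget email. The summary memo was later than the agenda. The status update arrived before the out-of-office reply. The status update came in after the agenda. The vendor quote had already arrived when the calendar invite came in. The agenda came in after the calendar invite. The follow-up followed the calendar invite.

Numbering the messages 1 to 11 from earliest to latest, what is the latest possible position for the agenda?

The agenda must come before the approval, the budget email, the out-of-office reply, the reply from legal, the status update, and the summary memo — 6 messages forced after it.
Everything else can be placed before the agenda in some valid order, so the agenda can sit as late as position 11 − 6 = 5.

5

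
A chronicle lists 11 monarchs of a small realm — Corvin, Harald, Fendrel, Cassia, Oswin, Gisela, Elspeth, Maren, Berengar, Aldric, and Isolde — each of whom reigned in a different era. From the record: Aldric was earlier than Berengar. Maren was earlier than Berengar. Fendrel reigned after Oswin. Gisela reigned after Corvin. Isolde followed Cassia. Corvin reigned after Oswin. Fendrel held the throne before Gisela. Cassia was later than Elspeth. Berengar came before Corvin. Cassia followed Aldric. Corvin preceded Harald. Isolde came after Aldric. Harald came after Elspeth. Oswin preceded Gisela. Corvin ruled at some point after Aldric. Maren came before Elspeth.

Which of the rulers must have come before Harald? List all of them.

Aldric, Berengar, Corvin, Elspeth, Maren, Oswin

Directly stated before Harald: Corvin and Elspeth.
Aldric reaches Harald via Aldric → Corvin → Harald.
Berengar reaches Harald via Berengar → Corvin → Harald.
Maren reaches Harald via Maren → Elspeth → Harald.
Likewise Oswin reaches Harald by chaining the stated constraints.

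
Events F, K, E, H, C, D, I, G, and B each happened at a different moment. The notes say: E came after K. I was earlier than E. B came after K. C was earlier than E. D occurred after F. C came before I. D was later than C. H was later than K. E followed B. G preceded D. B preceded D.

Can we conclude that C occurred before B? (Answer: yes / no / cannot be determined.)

cannot be determined

No chain of stated constraints runs from C to B, and none runs from B to C either.
So the relative order of C and B is not fixed by the given facts.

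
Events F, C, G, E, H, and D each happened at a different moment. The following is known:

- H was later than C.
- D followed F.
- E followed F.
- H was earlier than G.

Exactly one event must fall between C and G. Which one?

H

Tracing the constraints gives C → H → G, so H sits after C and before G.
No other event is forced both after C and before G.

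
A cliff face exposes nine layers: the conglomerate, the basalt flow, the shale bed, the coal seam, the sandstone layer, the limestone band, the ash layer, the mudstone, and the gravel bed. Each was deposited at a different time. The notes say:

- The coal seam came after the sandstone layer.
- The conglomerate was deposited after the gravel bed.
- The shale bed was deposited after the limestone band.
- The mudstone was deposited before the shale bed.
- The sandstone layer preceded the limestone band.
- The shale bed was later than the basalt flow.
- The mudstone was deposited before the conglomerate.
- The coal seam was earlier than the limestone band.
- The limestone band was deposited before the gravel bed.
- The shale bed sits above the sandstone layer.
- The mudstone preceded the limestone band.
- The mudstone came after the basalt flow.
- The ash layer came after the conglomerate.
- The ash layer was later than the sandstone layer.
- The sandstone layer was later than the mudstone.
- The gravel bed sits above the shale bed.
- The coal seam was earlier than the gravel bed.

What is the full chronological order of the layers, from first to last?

The constraints fix every adjacent pair, so only one ordering works:
the basalt flow → the mudstone → the sandstone layer → the coal seam → the limestone band → the shale bed → the gravel bed → the conglomerate → the ash layer.

the basalt flow, the mudstone, the sandstone layer, the coal seam, the limestone band, the shale bed, the gravel bed, the conglomerate, the ash layer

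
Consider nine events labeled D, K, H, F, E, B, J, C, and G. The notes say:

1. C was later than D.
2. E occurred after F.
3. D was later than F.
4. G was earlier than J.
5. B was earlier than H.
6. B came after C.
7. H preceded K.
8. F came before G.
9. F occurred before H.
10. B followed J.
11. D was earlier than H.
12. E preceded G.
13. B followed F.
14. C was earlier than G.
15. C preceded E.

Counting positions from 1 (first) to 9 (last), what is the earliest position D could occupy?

2

F must come before D — 1 forced predecessor.
Nothing else is forced ahead of D, so its earliest slot is position 1 + 1 = 2.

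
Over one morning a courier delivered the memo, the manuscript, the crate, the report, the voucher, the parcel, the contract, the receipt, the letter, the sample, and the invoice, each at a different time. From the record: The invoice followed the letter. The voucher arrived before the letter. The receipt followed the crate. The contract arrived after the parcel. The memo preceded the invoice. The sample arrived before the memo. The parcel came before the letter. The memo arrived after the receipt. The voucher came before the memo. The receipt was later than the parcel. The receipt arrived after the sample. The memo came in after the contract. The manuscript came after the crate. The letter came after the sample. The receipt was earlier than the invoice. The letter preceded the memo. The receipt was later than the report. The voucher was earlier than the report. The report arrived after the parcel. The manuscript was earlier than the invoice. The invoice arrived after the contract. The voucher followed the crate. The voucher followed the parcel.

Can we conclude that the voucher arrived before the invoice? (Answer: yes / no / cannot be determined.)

yes

Chain the constraints: the voucher → the memo → the invoice. Each link is directly stated, so the voucher comes before the invoice.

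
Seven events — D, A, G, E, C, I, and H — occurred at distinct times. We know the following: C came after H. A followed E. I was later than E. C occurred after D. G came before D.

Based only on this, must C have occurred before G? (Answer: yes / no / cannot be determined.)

Tracing the constraints gives G → D → C, so G must come before C.
That means C cannot be before G.

no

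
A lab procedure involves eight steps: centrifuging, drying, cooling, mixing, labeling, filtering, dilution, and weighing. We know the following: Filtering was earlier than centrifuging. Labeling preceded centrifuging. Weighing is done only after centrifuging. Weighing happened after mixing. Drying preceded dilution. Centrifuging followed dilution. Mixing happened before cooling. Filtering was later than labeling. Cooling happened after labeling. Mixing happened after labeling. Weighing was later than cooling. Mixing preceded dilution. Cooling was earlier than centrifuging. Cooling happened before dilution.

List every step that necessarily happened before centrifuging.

Directly stated before centrifuging: cooling, dilution, filtering, and labeling.
Drying reaches centrifuging via drying → dilution → centrifuging.
Mixing reaches centrifuging via mixing → dilution → centrifuging.
No chain forces weighing ahead of centrifuging.

cooling, dilution, drying, filtering, labeling, mixing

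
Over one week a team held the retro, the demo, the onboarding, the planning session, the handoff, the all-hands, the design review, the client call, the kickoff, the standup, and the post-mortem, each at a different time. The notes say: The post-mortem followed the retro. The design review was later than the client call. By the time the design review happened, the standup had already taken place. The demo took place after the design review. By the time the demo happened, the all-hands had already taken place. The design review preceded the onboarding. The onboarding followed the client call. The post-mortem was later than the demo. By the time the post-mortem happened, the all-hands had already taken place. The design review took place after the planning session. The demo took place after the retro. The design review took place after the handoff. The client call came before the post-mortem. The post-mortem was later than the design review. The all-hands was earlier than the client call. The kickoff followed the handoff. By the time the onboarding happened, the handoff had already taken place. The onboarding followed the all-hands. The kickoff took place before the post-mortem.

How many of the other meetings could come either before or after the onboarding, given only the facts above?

Forced before the onboarding: the all-hands, the client call, the design review, the handoff, the planning session, and the standup.
That leaves the demo, the kickoff, the post-mortem, and the retro with no forced order relative to the onboarding — 4.

4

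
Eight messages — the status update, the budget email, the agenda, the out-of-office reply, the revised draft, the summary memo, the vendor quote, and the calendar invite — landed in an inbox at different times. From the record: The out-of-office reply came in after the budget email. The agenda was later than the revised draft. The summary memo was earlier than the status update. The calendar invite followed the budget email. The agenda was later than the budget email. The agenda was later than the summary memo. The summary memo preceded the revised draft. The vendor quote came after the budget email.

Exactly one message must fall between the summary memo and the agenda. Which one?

the revised draft

Tracing the constraints gives the summary memo → the revised draft → the agenda, so the revised draft sits after the summary memo and before the agenda.
No other message is forced both after the summary memo and before the agenda.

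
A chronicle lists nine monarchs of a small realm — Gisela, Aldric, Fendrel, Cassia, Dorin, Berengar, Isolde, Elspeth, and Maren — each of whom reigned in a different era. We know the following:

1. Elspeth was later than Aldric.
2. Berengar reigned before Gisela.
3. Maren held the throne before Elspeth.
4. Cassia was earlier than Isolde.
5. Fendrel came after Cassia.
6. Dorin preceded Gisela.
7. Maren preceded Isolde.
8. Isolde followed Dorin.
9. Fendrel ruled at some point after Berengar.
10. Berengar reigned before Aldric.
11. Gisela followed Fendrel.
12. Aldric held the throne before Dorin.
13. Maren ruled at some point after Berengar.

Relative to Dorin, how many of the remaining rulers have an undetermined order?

4

Forced before Dorin: Aldric and Berengar; forced after Dorin: Gisela and Isolde.
That leaves Cassia, Elspeth, Fendrel, and Maren with no forced order relative to Dorin — 4.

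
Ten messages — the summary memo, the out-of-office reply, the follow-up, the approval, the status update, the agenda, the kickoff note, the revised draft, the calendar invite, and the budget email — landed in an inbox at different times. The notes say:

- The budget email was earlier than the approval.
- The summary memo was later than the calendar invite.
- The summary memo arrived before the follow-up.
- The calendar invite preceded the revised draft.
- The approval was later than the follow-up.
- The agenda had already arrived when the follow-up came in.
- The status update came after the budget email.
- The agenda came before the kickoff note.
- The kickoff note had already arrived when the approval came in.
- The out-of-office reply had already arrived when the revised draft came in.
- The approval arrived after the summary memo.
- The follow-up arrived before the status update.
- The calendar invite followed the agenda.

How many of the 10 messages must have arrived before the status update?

5

Directly stated before the status update: the budget email and the follow-up.
The agenda reaches the status update via the agenda → the follow-up → the status update.
The calendar invite reaches the status update via the calendar invite → the summary memo → the follow-up → the status update.
The summary memo reaches the status update via the summary memo → the follow-up → the status update.
That's the agenda, the budget email, the calendar invite, the follow-up, and the summary memo — 5 in all.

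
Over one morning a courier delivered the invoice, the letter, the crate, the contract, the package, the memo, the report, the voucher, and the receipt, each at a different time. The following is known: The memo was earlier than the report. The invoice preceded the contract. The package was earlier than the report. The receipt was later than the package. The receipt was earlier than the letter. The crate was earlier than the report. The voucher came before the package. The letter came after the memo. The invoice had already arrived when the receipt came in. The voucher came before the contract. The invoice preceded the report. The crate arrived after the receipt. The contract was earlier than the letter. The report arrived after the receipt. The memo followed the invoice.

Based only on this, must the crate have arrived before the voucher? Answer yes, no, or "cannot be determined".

no

Tracing the constraints gives the voucher → the package → the receipt → the crate, so the voucher must come before the crate.
That means the crate cannot be before the voucher.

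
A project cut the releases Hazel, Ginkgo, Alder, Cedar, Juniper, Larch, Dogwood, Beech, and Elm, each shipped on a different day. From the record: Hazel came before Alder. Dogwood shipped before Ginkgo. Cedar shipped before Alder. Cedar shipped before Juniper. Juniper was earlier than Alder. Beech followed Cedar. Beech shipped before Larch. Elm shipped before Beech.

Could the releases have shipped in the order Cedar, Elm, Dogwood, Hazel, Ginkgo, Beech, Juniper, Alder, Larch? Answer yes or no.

Check each stated constraint against the proposed order — e.g. Cedar is ahead of Juniper; Cedar is ahead of Alder. Every pair is in the required order; nothing is violated.

yes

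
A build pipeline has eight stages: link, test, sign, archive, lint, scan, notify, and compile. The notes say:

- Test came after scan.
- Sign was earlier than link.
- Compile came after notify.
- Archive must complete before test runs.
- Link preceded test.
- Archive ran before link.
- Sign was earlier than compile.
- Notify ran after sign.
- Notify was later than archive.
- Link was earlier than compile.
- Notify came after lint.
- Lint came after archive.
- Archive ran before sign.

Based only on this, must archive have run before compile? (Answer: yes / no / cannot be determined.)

yes

Chain the constraints: archive → sign → compile. Each link is directly stated, so archive comes before compile.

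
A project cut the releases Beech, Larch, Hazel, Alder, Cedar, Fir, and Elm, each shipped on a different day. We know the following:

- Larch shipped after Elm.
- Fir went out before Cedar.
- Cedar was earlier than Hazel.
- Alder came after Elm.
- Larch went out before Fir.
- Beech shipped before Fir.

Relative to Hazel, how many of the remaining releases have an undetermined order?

1

Forced before Hazel: Beech, Cedar, Elm, Fir, and Larch.
That leaves Alder with no forced order relative to Hazel — 1.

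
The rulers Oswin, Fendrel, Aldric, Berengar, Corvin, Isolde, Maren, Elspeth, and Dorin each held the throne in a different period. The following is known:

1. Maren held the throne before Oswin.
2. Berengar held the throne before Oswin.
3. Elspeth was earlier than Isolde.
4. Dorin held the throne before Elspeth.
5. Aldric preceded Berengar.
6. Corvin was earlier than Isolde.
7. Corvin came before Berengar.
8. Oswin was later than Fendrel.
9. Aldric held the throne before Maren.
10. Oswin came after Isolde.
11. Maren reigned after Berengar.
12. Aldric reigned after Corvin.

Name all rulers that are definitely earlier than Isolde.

Directly stated before Isolde: Corvin and Elspeth.
Dorin reaches Isolde via Dorin → Elspeth → Isolde.

Corvin, Dorin, Elspeth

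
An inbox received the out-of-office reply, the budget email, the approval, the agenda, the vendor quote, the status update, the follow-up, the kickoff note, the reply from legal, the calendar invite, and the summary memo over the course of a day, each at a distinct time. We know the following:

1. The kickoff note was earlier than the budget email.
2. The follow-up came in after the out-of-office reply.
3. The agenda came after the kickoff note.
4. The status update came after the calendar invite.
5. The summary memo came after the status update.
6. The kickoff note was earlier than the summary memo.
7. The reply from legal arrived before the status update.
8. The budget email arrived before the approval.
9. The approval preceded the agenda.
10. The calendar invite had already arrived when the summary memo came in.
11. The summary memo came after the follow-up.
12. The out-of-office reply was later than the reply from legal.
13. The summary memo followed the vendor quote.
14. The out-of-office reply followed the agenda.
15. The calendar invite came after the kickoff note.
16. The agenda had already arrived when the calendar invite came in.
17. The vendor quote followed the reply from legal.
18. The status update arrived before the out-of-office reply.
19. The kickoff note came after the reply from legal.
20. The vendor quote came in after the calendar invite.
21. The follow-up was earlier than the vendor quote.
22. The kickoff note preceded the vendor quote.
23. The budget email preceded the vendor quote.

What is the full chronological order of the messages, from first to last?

the reply from legal, the kickoff note, the budget email, the approval, the agenda, the calendar invite, the status update, the out-of-office reply, the follow-up, the vendor quote, the summary memo

The constraints fix every adjacent pair, so only one ordering works:
the reply from legal → the kickoff note → the budget email → the approval → the agenda → the calendar invite → the status update → the out-of-office reply → the follow-up → the vendor quote → the summary memo.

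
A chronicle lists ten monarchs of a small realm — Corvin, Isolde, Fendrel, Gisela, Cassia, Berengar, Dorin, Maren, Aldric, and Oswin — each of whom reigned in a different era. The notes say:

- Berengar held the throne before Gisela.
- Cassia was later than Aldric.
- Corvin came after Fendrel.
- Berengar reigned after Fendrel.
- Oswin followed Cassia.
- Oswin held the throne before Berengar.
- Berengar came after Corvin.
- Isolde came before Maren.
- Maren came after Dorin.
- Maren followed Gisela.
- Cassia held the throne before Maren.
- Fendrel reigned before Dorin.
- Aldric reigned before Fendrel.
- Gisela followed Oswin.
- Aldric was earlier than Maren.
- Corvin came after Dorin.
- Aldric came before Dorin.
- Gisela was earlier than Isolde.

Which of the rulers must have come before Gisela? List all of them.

Directly stated before Gisela: Berengar and Oswin.
Aldric reaches Gisela via Aldric → Fendrel → Berengar → Gisela.
Cassia reaches Gisela via Cassia → Oswin → Gisela.
Corvin reaches Gisela via Corvin → Berengar → Gisela.
Likewise Dorin and Fendrel each reach Gisela by chaining the stated constraints.
No chain forces Isolde (or any of the others) ahead of Gisela.

Aldric, Berengar, Cassia, Corvin, Dorin, Fendrel, Oswin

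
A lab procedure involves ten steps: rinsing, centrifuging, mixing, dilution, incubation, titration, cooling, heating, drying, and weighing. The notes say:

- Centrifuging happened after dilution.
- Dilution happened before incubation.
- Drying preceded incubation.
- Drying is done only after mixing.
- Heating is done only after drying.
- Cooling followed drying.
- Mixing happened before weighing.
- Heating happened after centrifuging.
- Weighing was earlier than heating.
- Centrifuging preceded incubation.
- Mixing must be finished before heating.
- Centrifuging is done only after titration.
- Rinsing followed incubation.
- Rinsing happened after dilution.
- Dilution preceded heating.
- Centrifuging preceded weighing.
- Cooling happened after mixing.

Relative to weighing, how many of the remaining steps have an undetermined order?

Forced before weighing: centrifuging, dilution, mixing, and titration; forced after weighing: heating.
That leaves cooling, drying, incubation, and rinsing with no forced order relative to weighing — 4.

4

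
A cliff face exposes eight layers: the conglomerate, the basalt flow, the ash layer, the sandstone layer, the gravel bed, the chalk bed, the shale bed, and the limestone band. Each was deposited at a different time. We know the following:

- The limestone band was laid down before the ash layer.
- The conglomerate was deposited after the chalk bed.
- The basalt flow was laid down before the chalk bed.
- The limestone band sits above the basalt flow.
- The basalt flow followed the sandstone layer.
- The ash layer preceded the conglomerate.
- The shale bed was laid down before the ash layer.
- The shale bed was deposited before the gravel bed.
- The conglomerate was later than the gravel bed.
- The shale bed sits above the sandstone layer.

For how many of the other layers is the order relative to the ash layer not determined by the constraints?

2

Forced before the ash layer: the basalt flow, the limestone band, the sandstone layer, and the shale bed; forced after the ash layer: the conglomerate.
That leaves the chalk bed and the gravel bed with no forced order relative to the ash layer — 2.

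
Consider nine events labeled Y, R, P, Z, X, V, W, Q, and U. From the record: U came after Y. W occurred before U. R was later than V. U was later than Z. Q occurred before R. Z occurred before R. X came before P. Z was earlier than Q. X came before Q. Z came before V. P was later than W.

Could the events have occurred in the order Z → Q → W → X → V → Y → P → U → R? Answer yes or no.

no

The constraints require X before Q, but in the proposed sequence Q appears ahead of X. That one violation is enough.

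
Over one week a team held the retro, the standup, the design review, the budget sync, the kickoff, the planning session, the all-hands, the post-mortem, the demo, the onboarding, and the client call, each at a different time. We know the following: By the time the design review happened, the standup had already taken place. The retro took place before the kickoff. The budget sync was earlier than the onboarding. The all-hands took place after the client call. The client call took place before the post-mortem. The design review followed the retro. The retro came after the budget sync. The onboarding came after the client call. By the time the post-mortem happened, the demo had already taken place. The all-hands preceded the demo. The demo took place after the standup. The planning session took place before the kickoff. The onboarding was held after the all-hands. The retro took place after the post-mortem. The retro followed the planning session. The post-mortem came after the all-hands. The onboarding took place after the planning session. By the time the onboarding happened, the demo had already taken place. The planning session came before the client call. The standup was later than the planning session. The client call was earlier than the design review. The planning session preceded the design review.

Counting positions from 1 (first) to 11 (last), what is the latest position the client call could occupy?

The client call must come before the all-hands, the demo, the design review, the kickoff, the onboarding, the post-mortem, and the retro — 7 meetings forced after it.
Everything else can be placed before the client call in some valid order, so the client call can sit as late as position 11 − 7 = 4.

4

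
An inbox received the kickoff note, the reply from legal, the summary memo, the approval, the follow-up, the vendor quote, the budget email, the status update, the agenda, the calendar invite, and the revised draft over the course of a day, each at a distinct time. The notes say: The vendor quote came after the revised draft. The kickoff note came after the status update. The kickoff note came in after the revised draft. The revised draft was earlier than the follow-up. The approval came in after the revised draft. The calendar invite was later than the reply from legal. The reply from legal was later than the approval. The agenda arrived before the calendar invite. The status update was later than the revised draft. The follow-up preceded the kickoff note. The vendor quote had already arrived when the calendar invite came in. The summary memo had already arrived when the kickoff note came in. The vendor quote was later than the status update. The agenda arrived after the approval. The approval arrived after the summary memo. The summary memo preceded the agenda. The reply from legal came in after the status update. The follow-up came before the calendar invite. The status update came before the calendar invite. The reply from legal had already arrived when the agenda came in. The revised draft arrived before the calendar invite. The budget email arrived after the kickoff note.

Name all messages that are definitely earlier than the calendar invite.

Directly stated before the calendar invite: the agenda, the follow-up, the reply from legal, the revised draft, the status update, and the vendor quote.
The approval reaches the calendar invite via the approval → the reply from legal → the calendar invite.
The summary memo reaches the calendar invite via the summary memo → the agenda → the calendar invite.

the agenda, the approval, the follow-up, the reply from legal, the revised draft, the status update, the summary memo, the vendor quote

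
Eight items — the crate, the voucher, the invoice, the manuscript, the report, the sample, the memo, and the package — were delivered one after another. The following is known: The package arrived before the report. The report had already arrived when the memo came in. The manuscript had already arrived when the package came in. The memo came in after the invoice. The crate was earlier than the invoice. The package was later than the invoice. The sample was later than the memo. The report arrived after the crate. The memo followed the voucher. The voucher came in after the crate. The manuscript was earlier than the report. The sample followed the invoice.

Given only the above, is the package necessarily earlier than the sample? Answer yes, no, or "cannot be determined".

Chain the constraints: the package → the report → the memo → the sample. Each link is directly stated, so the package comes before the sample.

yes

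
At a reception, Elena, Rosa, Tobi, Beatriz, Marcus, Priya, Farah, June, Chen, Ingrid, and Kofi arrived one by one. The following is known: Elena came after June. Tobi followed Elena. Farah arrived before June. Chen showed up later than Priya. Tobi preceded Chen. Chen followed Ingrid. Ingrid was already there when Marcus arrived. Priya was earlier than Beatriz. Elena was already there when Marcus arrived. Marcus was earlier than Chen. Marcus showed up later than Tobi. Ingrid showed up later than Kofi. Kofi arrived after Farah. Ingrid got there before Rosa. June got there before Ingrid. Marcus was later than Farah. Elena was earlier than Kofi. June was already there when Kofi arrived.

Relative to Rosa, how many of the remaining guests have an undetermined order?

Forced before Rosa: Elena, Farah, Ingrid, June, and Kofi.
That leaves Beatriz, Chen, Marcus, Priya, and Tobi with no forced order relative to Rosa — 5.

5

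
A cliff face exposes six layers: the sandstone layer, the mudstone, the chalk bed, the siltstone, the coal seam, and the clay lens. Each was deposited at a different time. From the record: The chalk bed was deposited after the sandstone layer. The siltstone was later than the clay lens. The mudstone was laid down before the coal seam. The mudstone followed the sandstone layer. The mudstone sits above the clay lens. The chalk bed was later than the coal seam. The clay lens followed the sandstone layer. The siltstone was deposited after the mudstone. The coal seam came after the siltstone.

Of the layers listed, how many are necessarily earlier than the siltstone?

3

Directly stated before the siltstone: the clay lens and the mudstone.
The sandstone layer reaches the siltstone via the sandstone layer → the mudstone → the siltstone.
No chain forces the coal seam (or any of the others) ahead of the siltstone.
That's the clay lens, the mudstone, and the sandstone layer — 3 in all.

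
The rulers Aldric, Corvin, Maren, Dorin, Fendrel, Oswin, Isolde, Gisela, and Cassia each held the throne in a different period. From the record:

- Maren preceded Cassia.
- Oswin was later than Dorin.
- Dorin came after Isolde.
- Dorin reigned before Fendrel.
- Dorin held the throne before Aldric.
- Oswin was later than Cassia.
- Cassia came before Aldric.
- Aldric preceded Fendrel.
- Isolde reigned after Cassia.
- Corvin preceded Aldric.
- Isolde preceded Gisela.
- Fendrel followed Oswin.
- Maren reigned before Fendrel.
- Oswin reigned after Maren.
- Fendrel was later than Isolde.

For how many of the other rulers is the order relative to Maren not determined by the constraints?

1

Forced after Maren: Aldric, Cassia, Dorin, Fendrel, Gisela, Isolde, and Oswin.
That leaves Corvin with no forced order relative to Maren — 1.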